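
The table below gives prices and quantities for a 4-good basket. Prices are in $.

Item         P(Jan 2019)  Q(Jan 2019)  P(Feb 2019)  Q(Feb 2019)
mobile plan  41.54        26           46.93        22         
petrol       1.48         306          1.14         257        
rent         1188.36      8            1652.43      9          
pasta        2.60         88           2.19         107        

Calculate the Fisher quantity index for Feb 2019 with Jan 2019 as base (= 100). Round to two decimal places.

Laspeyres component (base-period weights):
ΣP(Jan 2019)Q(Feb 2019) = 41.54×22 + 1.48×257 + 1188.36×9 + 2.60×107 = 913.88 + 380.36 + 10695.24 + 278.2 = 12267.68
ΣP(Jan 2019)Q(Jan 2019) = 41.54×26 + 1.48×306 + 1188.36×8 + 2.60×88 = 1080.04 + 452.88 + 9506.88 + 228.8 = 11268.6
L = 12267.68 / 11268.6 × 100 = 108.8661
Paasche component (current-period weights):
ΣP(Feb 2019)Q(Feb 2019) = 46.93×22 + 1.14×257 + 1652.43×9 + 2.19×107 = 1032.46 + 292.98 + 14871.87 + 234.33 = 16431.64
ΣP(Feb 2019)Q(Jan 2019) = 46.93×26 + 1.14×306 + 1652.43×8 + 2.19×88 = 1220.18 + 348.84 + 13219.44 + 192.72 = 14981.18
P = 16431.64 / 14981.18 × 100 = 109.6819
Fisher = √(L × P) = √(108.8661 × 109.6819) = 109.2732

109.27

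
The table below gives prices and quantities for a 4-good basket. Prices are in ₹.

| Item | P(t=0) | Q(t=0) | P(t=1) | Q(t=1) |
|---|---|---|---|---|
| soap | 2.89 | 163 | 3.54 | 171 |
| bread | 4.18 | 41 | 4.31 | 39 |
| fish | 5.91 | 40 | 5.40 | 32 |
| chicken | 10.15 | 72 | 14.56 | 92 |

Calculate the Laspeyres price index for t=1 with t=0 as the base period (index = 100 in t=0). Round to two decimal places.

125.37

Laspeyres price index uses base-period quantities as weights.
ΣP(t=1)·Q(t=0) = 3.54×163 + 4.31×41 + 5.40×40 + 14.56×72 = 577.02 + 176.71 + 216 + 1048.32 = 2018.05
ΣP(t=0)·Q(t=0) = 2.89×163 + 4.18×41 + 5.91×40 + 10.15×72 = 471.07 + 171.38 + 236.4 + 730.8 = 1609.65
Index = 2018.05 / 1609.65 × 100 = 125.3720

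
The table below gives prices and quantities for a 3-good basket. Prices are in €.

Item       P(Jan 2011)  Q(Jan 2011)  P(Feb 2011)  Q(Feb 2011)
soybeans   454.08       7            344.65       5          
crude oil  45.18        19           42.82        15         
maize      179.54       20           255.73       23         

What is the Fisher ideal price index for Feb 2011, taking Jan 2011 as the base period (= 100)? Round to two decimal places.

Laspeyres component (base-period weights):
ΣP(Feb 2011)Q(Jan 2011) = 344.65×7 + 42.82×19 + 255.73×20 = 2412.55 + 813.58 + 5114.6 = 8340.73
ΣP(Jan 2011)Q(Jan 2011) = 454.08×7 + 45.18×19 + 179.54×20 = 3178.56 + 858.42 + 3590.8 = 7627.78
L = 8340.73 / 7627.78 × 100 = 109.3468
Paasche component (current-period weights):
ΣP(Feb 2011)Q(Feb 2011) = 344.65×5 + 42.82×15 + 255.73×23 = 1723.25 + 642.3 + 5881.79 = 8247.34
ΣP(Jan 2011)Q(Feb 2011) = 454.08×5 + 45.18×15 + 179.54×23 = 2270.4 + 677.7 + 4129.42 = 7077.52
P = 8247.34 / 7077.52 × 100 = 116.5287
Fisher = √(L × P) = √(109.3468 × 116.5287) = 112.8806

112.88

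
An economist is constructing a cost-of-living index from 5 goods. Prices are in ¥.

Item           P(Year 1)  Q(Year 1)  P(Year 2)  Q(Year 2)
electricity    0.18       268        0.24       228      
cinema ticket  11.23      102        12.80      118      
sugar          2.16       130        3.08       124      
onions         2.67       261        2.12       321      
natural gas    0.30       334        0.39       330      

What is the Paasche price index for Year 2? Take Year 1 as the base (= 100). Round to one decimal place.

106.4

Paasche price index uses current-period quantities as weights.
ΣP(Year 2)·Q(Year 2) = 0.24×228 + 12.80×118 + 3.08×124 + 2.12×321 + 0.39×330 = 54.72 + 1510.4 + 381.92 + 680.52 + 128.7 = 2756.26
ΣP(Year 1)·Q(Year 2) = 0.18×228 + 11.23×118 + 2.16×124 + 2.67×321 + 0.30×330 = 41.04 + 1325.14 + 267.84 + 857.07 + 99 = 2590.09
Index = 2756.26 / 2590.09 × 100 = 106.4156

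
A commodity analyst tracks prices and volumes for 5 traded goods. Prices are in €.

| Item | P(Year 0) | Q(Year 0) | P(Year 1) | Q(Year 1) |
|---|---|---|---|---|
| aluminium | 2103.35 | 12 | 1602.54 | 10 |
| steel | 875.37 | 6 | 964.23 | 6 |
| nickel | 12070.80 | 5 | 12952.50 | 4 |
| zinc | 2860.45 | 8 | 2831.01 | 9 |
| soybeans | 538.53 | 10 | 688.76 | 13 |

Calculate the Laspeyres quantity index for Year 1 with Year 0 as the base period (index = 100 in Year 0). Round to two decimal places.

90.09

Laspeyres quantity index uses base-period prices as weights.
ΣP(Year 0)·Q(Year 1) = 2103.35×10 + 875.37×6 + 12070.80×4 + 2860.45×9 + 538.53×13 = 21033.5 + 5252.22 + 48283.2 + 25744.05 + 7000.89 = 107313.86
ΣP(Year 0)·Q(Year 0) = 2103.35×12 + 875.37×6 + 12070.80×5 + 2860.45×8 + 538.53×10 = 25240.2 + 5252.22 + 60354 + 22883.6 + 5385.3 = 119115.32
Index = 107313.86 / 119115.32 × 100 = 90.0924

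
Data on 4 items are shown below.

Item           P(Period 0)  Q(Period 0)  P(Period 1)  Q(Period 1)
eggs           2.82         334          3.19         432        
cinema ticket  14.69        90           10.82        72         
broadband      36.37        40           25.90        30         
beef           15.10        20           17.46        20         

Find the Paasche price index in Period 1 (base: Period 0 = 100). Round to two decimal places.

89.49

Paasche price index uses current-period quantities as weights.
ΣP(Period 1)·Q(Period 1) = 3.19×432 + 10.82×72 + 25.90×30 + 17.46×20 = 1378.08 + 779.04 + 777 + 349.2 = 3283.32
ΣP(Period 0)·Q(Period 1) = 2.82×432 + 14.69×72 + 36.37×30 + 15.10×20 = 1218.24 + 1057.68 + 1091.1 + 302 = 3669.02
Index = 3283.32 / 3669.02 × 100 = 89.4877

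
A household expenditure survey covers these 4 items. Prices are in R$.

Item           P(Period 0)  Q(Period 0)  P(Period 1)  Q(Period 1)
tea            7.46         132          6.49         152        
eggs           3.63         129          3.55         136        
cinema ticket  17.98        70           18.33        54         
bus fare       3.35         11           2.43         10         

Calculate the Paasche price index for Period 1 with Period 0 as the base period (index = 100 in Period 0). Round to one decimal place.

94.4

Paasche price index uses current-period quantities as weights.
ΣP(Period 1)·Q(Period 1) = 6.49×152 + 3.55×136 + 18.33×54 + 2.43×10 = 986.48 + 482.8 + 989.82 + 24.3 = 2483.4
ΣP(Period 0)·Q(Period 1) = 7.46×152 + 3.63×136 + 17.98×54 + 3.35×10 = 1133.92 + 493.68 + 970.92 + 33.5 = 2632.02
Index = 2483.4 / 2632.02 × 100 = 94.3534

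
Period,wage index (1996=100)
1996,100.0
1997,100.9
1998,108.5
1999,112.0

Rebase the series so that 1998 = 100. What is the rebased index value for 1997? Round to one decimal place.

93.0

Rebased(1997) = 100.9 / 108.5 × 100 = 92.9954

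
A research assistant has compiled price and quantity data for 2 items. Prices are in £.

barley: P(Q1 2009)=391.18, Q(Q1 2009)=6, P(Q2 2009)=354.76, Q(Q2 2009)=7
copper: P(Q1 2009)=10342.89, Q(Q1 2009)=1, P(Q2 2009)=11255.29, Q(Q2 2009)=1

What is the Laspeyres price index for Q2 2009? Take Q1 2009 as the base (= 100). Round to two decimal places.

Laspeyres price index uses base-period quantities as weights.
ΣP(Q2 2009)·Q(Q1 2009) = 354.76×6 + 11255.29×1 = 2128.56 + 11255.29 = 13383.85
ΣP(Q1 2009)·Q(Q1 2009) = 391.18×6 + 10342.89×1 = 2347.08 + 10342.89 = 12689.97
Index = 13383.85 / 12689.97 × 100 = 105.4679

105.47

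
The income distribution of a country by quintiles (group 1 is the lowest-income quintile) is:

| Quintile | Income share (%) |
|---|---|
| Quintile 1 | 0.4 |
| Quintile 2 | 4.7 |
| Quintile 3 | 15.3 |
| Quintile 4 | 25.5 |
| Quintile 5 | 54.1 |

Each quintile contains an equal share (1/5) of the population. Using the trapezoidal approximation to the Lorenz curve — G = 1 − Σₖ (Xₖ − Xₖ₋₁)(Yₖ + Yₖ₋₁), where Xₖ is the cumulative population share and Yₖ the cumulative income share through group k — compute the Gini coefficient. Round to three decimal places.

0.513

Cumulative income shares Yₖ: 0.0040, 0.0510, 0.2040, 0.4590, 1.0000
Σ (Xₖ−Xₖ₋₁)(Yₖ+Yₖ₋₁) = (1/5)(0.0040+0.0000) + (1/5)(0.0510+0.0040) + (1/5)(0.2040+0.0510) + (1/5)(0.4590+0.2040) + (1/5)(1.0000+0.4590)
  = 0.0008 + 0.0110 + 0.0510 + 0.1326 + 0.2918 = 0.4872
G = 1 − 0.4872 = 0.5128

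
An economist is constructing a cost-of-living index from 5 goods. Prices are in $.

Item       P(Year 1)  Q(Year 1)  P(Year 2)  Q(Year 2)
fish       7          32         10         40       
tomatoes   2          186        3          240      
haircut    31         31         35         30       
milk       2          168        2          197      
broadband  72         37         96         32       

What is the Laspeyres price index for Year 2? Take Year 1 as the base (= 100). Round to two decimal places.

128.40

Laspeyres price index uses base-period quantities as weights.
ΣP(Year 2)·Q(Year 1) = 10×32 + 3×186 + 35×31 + 2×168 + 96×37 = 320 + 558 + 1085 + 336 + 3552 = 5851
ΣP(Year 1)·Q(Year 1) = 7×32 + 2×186 + 31×31 + 2×168 + 72×37 = 224 + 372 + 961 + 336 + 2664 = 4557
Index = 5851 / 4557 × 100 = 128.3959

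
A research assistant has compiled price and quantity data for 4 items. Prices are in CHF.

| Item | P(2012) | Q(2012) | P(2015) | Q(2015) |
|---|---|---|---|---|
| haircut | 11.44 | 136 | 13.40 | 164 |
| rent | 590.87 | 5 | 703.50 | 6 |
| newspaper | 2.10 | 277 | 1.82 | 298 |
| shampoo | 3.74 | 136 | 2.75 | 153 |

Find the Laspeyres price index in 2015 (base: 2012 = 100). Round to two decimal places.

Laspeyres price index uses base-period quantities as weights.
ΣP(2015)·Q(2012) = 13.40×136 + 703.50×5 + 1.82×277 + 2.75×136 = 1822.4 + 3517.5 + 504.14 + 374 = 6218.04
ΣP(2012)·Q(2012) = 11.44×136 + 590.87×5 + 2.10×277 + 3.74×136 = 1555.84 + 2954.35 + 581.7 + 508.64 = 5600.53
Index = 6218.04 / 5600.53 × 100 = 111.0259

111.03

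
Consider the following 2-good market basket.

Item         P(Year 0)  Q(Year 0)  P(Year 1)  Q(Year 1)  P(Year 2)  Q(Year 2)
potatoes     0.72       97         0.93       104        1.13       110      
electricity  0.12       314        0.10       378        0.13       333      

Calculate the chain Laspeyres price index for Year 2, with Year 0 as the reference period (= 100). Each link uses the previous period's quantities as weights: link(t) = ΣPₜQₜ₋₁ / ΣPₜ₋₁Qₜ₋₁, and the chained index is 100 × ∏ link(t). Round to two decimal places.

Link Year 0→Year 1:
ΣP(Year 1)Q(Year 0) = 0.93×97 + 0.10×314 = 90.21 + 31.4 = 121.61
ΣP(Year 0)Q(Year 0) = 0.72×97 + 0.12×314 = 69.84 + 37.68 = 107.52
link = 121.61/107.52 = 1.131045
Link Year 1→Year 2:
ΣP(Year 2)Q(Year 1) = 1.13×104 + 0.13×378 = 117.52 + 49.14 = 166.66
ΣP(Year 1)Q(Year 1) = 0.93×104 + 0.10×378 = 96.72 + 37.8 = 134.52
link = 166.66/134.52 = 1.238924
Chained index = 100 × 1.131045 × 1.238924 = 140.1279

140.13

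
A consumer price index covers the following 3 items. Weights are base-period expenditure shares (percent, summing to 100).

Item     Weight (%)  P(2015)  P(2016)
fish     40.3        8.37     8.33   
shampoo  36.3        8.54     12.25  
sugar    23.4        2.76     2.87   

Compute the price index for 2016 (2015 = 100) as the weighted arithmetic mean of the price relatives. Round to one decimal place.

fish: 40.3 × (8.33/8.37) = 40.3 × 0.995221 = 40.1074
shampoo: 36.3 × (12.25/8.54) = 36.3 × 1.434426 = 52.0697
sugar: 23.4 × (2.87/2.76) = 23.4 × 1.039855 = 24.3326
Index = Σ wᵢ·(p₁ᵢ/p₀ᵢ) = 40.1074 + 52.0697 + 24.3326 = 116.5097

116.5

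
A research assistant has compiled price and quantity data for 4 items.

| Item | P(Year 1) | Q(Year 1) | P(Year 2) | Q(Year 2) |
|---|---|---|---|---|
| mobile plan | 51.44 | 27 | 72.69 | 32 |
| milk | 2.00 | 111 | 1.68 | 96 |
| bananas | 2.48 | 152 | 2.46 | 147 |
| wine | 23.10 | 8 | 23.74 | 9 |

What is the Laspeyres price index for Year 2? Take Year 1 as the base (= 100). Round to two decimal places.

124.87

Laspeyres price index uses base-period quantities as weights.
ΣP(Year 2)·Q(Year 1) = 72.69×27 + 1.68×111 + 2.46×152 + 23.74×8 = 1962.63 + 186.48 + 373.92 + 189.92 = 2712.95
ΣP(Year 1)·Q(Year 1) = 51.44×27 + 2.00×111 + 2.48×152 + 23.10×8 = 1388.88 + 222 + 376.96 + 184.8 = 2172.64
Index = 2712.95 / 2172.64 × 100 = 124.8688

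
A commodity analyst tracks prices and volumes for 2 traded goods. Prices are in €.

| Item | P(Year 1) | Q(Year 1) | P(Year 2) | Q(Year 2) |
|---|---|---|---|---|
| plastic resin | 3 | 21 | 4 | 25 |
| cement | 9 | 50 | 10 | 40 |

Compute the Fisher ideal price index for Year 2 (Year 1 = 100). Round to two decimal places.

114.39

Laspeyres component (base-period weights):
ΣP(Year 2)Q(Year 1) = 4×21 + 10×50 = 84 + 500 = 584
ΣP(Year 1)Q(Year 1) = 3×21 + 9×50 = 63 + 450 = 513
L = 584 / 513 × 100 = 113.8402
Paasche component (current-period weights):
ΣP(Year 2)Q(Year 2) = 4×25 + 10×40 = 100 + 400 = 500
ΣP(Year 1)Q(Year 2) = 3×25 + 9×40 = 75 + 360 = 435
P = 500 / 435 × 100 = 114.9425
Fisher = √(L × P) = √(113.8402 × 114.9425) = 114.3900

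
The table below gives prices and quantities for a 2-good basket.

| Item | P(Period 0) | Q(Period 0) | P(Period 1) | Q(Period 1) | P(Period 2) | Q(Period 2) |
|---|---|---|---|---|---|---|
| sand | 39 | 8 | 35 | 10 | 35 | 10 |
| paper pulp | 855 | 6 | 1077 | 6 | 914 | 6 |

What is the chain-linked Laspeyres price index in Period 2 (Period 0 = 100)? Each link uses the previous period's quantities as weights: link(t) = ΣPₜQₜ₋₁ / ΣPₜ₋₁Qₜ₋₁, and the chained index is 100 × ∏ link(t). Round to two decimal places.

106.10

Link Period 0→Period 1:
ΣP(Period 1)Q(Period 0) = 35×8 + 1077×6 = 280 + 6462 = 6742
ΣP(Period 0)Q(Period 0) = 39×8 + 855×6 = 312 + 5130 = 5442
link = 6742/5442 = 1.238883
Link Period 1→Period 2:
ΣP(Period 2)Q(Period 1) = 35×10 + 914×6 = 350 + 5484 = 5834
ΣP(Period 1)Q(Period 1) = 35×10 + 1077×6 = 350 + 6462 = 6812
link = 5834/6812 = 0.856430
Chained index = 100 × 1.238883 × 0.856430 = 106.1016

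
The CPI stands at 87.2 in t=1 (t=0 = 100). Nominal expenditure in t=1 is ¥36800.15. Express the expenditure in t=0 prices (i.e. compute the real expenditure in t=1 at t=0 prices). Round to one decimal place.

42202.0

Real = Nominal ÷ (Index/100) = 36800.15 ÷ (87.2/100)
     = 36800.15 ÷ 0.872 = 42202.0069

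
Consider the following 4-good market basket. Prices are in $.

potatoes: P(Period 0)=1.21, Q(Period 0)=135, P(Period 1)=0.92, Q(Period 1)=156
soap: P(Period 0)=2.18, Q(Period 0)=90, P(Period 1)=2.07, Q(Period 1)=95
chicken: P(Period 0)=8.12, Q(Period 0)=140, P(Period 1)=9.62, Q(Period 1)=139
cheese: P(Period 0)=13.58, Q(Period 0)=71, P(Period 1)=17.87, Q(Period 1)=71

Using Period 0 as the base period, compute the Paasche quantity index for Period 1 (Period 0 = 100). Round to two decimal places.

100.69

Paasche quantity index uses current-period prices as weights.
ΣP(Period 1)·Q(Period 1) = 0.92×156 + 2.07×95 + 9.62×139 + 17.87×71 = 143.52 + 196.65 + 1337.18 + 1268.77 = 2946.12
ΣP(Period 1)·Q(Period 0) = 0.92×135 + 2.07×90 + 9.62×140 + 17.87×71 = 124.2 + 186.3 + 1346.8 + 1268.77 = 2926.07
Index = 2946.12 / 2926.07 × 100 = 100.6852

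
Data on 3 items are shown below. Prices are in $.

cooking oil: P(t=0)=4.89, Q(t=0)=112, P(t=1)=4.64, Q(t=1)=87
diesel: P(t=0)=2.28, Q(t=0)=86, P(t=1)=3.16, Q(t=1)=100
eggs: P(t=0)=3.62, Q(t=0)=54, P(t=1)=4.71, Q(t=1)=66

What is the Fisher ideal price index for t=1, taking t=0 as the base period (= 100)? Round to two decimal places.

Laspeyres component (base-period weights):
ΣP(t=1)Q(t=0) = 4.64×112 + 3.16×86 + 4.71×54 = 519.68 + 271.76 + 254.34 = 1045.78
ΣP(t=0)Q(t=0) = 4.89×112 + 2.28×86 + 3.62×54 = 547.68 + 196.08 + 195.48 = 939.24
L = 1045.78 / 939.24 × 100 = 111.3432
Paasche component (current-period weights):
ΣP(t=1)Q(t=1) = 4.64×87 + 3.16×100 + 4.71×66 = 403.68 + 316 + 310.86 = 1030.54
ΣP(t=0)Q(t=1) = 4.89×87 + 2.28×100 + 3.62×66 = 425.43 + 228 + 238.92 = 892.35
P = 1030.54 / 892.35 × 100 = 115.4861
Fisher = √(L × P) = √(111.3432 × 115.4861) = 113.3957

113.40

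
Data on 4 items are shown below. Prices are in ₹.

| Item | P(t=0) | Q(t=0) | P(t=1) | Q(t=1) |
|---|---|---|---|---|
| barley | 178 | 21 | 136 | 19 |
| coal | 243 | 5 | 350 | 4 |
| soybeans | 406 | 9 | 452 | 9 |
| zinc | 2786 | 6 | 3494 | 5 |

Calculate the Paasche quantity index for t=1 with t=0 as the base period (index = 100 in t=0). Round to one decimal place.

Paasche quantity index uses current-period prices as weights.
ΣP(t=1)·Q(t=1) = 136×19 + 350×4 + 452×9 + 3494×5 = 2584 + 1400 + 4068 + 17470 = 25522
ΣP(t=1)·Q(t=0) = 136×21 + 350×5 + 452×9 + 3494×6 = 2856 + 1750 + 4068 + 20964 = 29638
Index = 25522 / 29638 × 100 = 86.1124

86.1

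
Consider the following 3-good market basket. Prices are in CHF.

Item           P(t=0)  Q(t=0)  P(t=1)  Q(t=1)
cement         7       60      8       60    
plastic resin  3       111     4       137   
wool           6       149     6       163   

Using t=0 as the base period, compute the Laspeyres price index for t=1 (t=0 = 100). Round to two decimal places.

110.38

Laspeyres price index uses base-period quantities as weights.
ΣP(t=1)·Q(t=0) = 8×60 + 4×111 + 6×149 = 480 + 444 + 894 = 1818
ΣP(t=0)·Q(t=0) = 7×60 + 3×111 + 6×149 = 420 + 333 + 894 = 1647
Index = 1818 / 1647 × 100 = 110.3825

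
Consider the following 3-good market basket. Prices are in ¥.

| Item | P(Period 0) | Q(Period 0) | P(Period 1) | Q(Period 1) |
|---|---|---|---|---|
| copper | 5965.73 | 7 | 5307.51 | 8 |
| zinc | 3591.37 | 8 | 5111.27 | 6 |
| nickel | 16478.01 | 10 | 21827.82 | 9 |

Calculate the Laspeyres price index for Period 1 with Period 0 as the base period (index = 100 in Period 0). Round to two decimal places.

Laspeyres price index uses base-period quantities as weights.
ΣP(Period 1)·Q(Period 0) = 5307.51×7 + 5111.27×8 + 21827.82×10 = 37152.57 + 40890.16 + 218278.2 = 296320.93
ΣP(Period 0)·Q(Period 0) = 5965.73×7 + 3591.37×8 + 16478.01×10 = 41760.11 + 28730.96 + 164780.1 = 235271.17
Index = 296320.93 / 235271.17 × 100 = 125.9487

125.95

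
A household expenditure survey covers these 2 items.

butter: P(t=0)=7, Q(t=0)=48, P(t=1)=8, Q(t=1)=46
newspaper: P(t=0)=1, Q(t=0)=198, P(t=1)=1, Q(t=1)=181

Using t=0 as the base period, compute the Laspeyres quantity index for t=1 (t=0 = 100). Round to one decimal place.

94.2

Laspeyres quantity index uses base-period prices as weights.
ΣP(t=0)·Q(t=1) = 7×46 + 1×181 = 322 + 181 = 503
ΣP(t=0)·Q(t=0) = 7×48 + 1×198 = 336 + 198 = 534
Index = 503 / 534 × 100 = 94.1948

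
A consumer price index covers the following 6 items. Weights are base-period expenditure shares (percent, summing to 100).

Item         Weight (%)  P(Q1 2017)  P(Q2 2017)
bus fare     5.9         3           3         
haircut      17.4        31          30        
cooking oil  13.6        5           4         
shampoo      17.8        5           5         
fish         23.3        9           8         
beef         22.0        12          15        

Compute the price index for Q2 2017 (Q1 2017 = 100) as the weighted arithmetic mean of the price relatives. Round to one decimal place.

bus fare: 5.9 × (3/3) = 5.9 × 1.000000 = 5.9000
haircut: 17.4 × (30/31) = 17.4 × 0.967742 = 16.8387
cooking oil: 13.6 × (4/5) = 13.6 × 0.800000 = 10.8800
shampoo: 17.8 × (5/5) = 17.8 × 1.000000 = 17.8000
fish: 23.3 × (8/9) = 23.3 × 0.888889 = 20.7111
beef: 22.0 × (15/12) = 22.0 × 1.250000 = 27.5000
Index = Σ wᵢ·(p₁ᵢ/p₀ᵢ) = 5.9000 + 16.8387 + 10.8800 + 17.8000 + 20.7111 + 27.5000 = 99.6298

99.6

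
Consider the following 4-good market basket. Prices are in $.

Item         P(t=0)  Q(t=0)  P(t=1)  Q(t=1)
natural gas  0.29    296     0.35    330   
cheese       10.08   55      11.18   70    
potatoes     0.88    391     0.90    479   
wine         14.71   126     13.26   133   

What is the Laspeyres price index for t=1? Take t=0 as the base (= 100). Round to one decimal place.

96.6

Laspeyres price index uses base-period quantities as weights.
ΣP(t=1)·Q(t=0) = 0.35×296 + 11.18×55 + 0.90×391 + 13.26×126 = 103.6 + 614.9 + 351.9 + 1670.76 = 2741.16
ΣP(t=0)·Q(t=0) = 0.29×296 + 10.08×55 + 0.88×391 + 14.71×126 = 85.84 + 554.4 + 344.08 + 1853.46 = 2837.78
Index = 2741.16 / 2837.78 × 100 = 96.5952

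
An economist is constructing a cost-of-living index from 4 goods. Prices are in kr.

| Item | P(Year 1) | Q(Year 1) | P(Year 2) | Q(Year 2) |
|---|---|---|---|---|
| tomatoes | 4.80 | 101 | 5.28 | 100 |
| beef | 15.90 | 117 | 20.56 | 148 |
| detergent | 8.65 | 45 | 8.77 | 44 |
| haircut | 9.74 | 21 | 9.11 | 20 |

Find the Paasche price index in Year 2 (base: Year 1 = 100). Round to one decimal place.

Paasche price index uses current-period quantities as weights.
ΣP(Year 2)·Q(Year 2) = 5.28×100 + 20.56×148 + 8.77×44 + 9.11×20 = 528 + 3042.88 + 385.88 + 182.2 = 4138.96
ΣP(Year 1)·Q(Year 2) = 4.80×100 + 15.90×148 + 8.65×44 + 9.74×20 = 480 + 2353.2 + 380.6 + 194.8 = 3408.6
Index = 4138.96 / 3408.6 × 100 = 121.4270

121.4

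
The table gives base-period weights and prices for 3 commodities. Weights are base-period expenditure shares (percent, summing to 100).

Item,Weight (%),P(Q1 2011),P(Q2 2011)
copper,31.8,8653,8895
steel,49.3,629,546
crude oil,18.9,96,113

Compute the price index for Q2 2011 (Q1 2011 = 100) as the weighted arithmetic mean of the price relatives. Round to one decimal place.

97.7

copper: 31.8 × (8895/8653) = 31.8 × 1.027967 = 32.6894
steel: 49.3 × (546/629) = 49.3 × 0.868045 = 42.7946
crude oil: 18.9 × (113/96) = 18.9 × 1.177083 = 22.2469
Index = Σ wᵢ·(p₁ᵢ/p₀ᵢ) = 32.6894 + 42.7946 + 22.2469 = 97.7308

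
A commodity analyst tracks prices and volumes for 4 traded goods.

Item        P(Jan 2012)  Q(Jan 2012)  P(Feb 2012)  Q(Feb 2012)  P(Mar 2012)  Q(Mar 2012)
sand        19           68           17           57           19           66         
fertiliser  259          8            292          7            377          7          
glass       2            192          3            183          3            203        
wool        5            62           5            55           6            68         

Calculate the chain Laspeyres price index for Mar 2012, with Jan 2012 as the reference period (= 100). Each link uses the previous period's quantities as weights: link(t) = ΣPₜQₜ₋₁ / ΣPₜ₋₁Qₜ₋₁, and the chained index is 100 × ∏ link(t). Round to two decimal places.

Link Jan 2012→Feb 2012:
ΣP(Feb 2012)Q(Jan 2012) = 17×68 + 292×8 + 3×192 + 5×62 = 1156 + 2336 + 576 + 310 = 4378
ΣP(Jan 2012)Q(Jan 2012) = 19×68 + 259×8 + 2×192 + 5×62 = 1292 + 2072 + 384 + 310 = 4058
link = 4378/4058 = 1.078857
Link Feb 2012→Mar 2012:
ΣP(Mar 2012)Q(Feb 2012) = 19×57 + 377×7 + 3×183 + 6×55 = 1083 + 2639 + 549 + 330 = 4601
ΣP(Feb 2012)Q(Feb 2012) = 17×57 + 292×7 + 3×183 + 5×55 = 969 + 2044 + 549 + 275 = 3837
link = 4601/3837 = 1.199114
Chained index = 100 × 1.078857 × 1.199114 = 129.3672

129.37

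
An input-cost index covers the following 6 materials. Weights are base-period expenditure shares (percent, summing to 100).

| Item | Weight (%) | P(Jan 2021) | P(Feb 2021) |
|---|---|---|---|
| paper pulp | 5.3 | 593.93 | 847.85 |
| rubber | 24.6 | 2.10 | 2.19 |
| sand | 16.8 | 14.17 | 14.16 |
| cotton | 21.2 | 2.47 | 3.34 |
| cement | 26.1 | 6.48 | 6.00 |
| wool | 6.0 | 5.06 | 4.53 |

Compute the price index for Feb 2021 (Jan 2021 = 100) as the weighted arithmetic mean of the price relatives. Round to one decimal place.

paper pulp: 5.3 × (847.85/593.93) = 5.3 × 1.427525 = 7.5659
rubber: 24.6 × (2.19/2.10) = 24.6 × 1.042857 = 25.6543
sand: 16.8 × (14.16/14.17) = 16.8 × 0.999294 = 16.7881
cotton: 21.2 × (3.34/2.47) = 21.2 × 1.352227 = 28.6672
cement: 26.1 × (6.00/6.48) = 26.1 × 0.925926 = 24.1667
wool: 6.0 × (4.53/5.06) = 6.0 × 0.895257 = 5.3715
Index = Σ wᵢ·(p₁ᵢ/p₀ᵢ) = 7.5659 + 25.6543 + 16.7881 + 28.6672 + 24.1667 + 5.3715 = 108.2137

108.2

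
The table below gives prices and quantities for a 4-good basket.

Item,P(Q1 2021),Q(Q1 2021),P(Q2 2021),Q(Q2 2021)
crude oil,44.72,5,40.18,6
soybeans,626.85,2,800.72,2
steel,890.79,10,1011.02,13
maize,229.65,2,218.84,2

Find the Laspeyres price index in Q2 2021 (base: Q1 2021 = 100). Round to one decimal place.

113.9

Laspeyres price index uses base-period quantities as weights.
ΣP(Q2 2021)·Q(Q1 2021) = 40.18×5 + 800.72×2 + 1011.02×10 + 218.84×2 = 200.9 + 1601.44 + 10110.2 + 437.68 = 12350.22
ΣP(Q1 2021)·Q(Q1 2021) = 44.72×5 + 626.85×2 + 890.79×10 + 229.65×2 = 223.6 + 1253.7 + 8907.9 + 459.3 = 10844.5
Index = 12350.22 / 10844.5 × 100 = 113.8846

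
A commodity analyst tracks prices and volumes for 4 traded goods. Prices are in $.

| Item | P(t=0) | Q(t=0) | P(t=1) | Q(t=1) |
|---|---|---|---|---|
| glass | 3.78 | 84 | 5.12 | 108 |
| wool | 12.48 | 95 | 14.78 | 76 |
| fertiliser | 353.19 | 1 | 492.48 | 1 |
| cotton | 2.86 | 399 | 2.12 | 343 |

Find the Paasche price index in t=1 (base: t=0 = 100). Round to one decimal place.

107.6

Paasche price index uses current-period quantities as weights.
ΣP(t=1)·Q(t=1) = 5.12×108 + 14.78×76 + 492.48×1 + 2.12×343 = 552.96 + 1123.28 + 492.48 + 727.16 = 2895.88
ΣP(t=0)·Q(t=1) = 3.78×108 + 12.48×76 + 353.19×1 + 2.86×343 = 408.24 + 948.48 + 353.19 + 980.98 = 2690.89
Index = 2895.88 / 2690.89 × 100 = 107.6179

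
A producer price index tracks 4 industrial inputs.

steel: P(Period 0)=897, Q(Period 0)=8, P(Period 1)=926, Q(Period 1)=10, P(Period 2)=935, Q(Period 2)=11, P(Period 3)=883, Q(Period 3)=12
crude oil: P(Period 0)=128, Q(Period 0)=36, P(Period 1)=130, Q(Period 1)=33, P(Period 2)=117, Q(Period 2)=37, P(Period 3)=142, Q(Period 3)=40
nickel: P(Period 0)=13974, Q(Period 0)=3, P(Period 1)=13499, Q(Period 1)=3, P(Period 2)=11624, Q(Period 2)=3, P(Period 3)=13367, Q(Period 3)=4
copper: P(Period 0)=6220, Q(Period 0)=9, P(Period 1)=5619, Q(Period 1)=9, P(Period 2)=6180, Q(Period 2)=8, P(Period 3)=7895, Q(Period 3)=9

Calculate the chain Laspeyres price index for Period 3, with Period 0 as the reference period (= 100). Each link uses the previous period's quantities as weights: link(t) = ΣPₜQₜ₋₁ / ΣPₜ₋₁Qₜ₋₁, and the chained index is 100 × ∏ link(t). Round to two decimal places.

Link Period 0→Period 1:
ΣP(Period 1)Q(Period 0) = 926×8 + 130×36 + 13499×3 + 5619×9 = 7408 + 4680 + 40497 + 50571 = 103156
ΣP(Period 0)Q(Period 0) = 897×8 + 128×36 + 13974×3 + 6220×9 = 7176 + 4608 + 41922 + 55980 = 109686
link = 103156/109686 = 0.940466
Link Period 1→Period 2:
ΣP(Period 2)Q(Period 1) = 935×10 + 117×33 + 11624×3 + 6180×9 = 9350 + 3861 + 34872 + 55620 = 103703
ΣP(Period 1)Q(Period 1) = 926×10 + 130×33 + 13499×3 + 5619×9 = 9260 + 4290 + 40497 + 50571 = 104618
link = 103703/104618 = 0.991254
Link Period 2→Period 3:
ΣP(Period 3)Q(Period 2) = 883×11 + 142×37 + 13367×3 + 7895×8 = 9713 + 5254 + 40101 + 63160 = 118228
ΣP(Period 2)Q(Period 2) = 935×11 + 117×37 + 11624×3 + 6180×8 = 10285 + 4329 + 34872 + 49440 = 98926
link = 118228/98926 = 1.195116
Chained index = 100 × 0.940466 × 0.991254 × 1.195116 = 111.4136

111.41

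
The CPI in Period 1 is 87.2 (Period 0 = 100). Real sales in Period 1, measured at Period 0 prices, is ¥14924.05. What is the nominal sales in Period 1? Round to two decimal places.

Nominal = Real × (Index/100) = 14924.05 × (87.2/100)
        = 14924.05 × 0.872 = 13013.7716

13013.77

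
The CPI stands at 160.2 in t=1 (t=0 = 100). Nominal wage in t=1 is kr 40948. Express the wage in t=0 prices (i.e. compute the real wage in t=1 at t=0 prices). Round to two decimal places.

25560.55

Real = Nominal ÷ (Index/100) = 40948 ÷ (160.2/100)
     = 40948 ÷ 1.602 = 25560.5493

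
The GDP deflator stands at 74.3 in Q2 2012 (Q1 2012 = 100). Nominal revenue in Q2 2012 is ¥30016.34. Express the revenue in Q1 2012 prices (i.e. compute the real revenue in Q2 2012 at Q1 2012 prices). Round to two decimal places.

40398.84

Real = Nominal ÷ (Index/100) = 30016.34 ÷ (74.3/100)
     = 30016.34 ÷ 0.743 = 40398.8425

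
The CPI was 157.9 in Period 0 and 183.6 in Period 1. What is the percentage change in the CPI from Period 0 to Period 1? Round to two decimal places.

16.28%

Change = (183.6 − 157.9) / 157.9 × 100
       = 25.7 / 157.9 × 100 = 16.2761%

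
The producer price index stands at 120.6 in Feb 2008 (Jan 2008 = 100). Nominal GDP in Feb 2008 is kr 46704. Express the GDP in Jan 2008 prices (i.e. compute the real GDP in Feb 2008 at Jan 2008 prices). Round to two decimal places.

Real = Nominal ÷ (Index/100) = 46704 ÷ (120.6/100)
     = 46704 ÷ 1.206 = 38726.3682

38726.37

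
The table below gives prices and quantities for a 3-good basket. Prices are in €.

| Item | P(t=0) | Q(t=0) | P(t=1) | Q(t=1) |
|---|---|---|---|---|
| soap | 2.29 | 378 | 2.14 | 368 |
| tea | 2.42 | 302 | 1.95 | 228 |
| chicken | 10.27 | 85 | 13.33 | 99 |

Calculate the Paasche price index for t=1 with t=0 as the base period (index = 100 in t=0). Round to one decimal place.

Paasche price index uses current-period quantities as weights.
ΣP(t=1)·Q(t=1) = 2.14×368 + 1.95×228 + 13.33×99 = 787.52 + 444.6 + 1319.67 = 2551.79
ΣP(t=0)·Q(t=1) = 2.29×368 + 2.42×228 + 10.27×99 = 842.72 + 551.76 + 1016.73 = 2411.21
Index = 2551.79 / 2411.21 × 100 = 105.8303

105.8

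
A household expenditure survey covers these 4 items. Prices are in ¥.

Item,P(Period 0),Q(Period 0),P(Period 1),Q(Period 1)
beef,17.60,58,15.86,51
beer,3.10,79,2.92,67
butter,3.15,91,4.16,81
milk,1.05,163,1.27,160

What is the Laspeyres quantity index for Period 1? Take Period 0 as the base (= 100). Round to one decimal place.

Laspeyres quantity index uses base-period prices as weights.
ΣP(Period 0)·Q(Period 1) = 17.60×51 + 3.10×67 + 3.15×81 + 1.05×160 = 897.6 + 207.7 + 255.15 + 168 = 1528.45
ΣP(Period 0)·Q(Period 0) = 17.60×58 + 3.10×79 + 3.15×91 + 1.05×163 = 1020.8 + 244.9 + 286.65 + 171.15 = 1723.5
Index = 1528.45 / 1723.5 × 100 = 88.6829

88.7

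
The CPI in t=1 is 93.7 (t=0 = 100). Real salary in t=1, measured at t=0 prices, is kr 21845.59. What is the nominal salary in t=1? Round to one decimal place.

Nominal = Real × (Index/100) = 21845.59 × (93.7/100)
        = 21845.59 × 0.937 = 20469.3178

20469.3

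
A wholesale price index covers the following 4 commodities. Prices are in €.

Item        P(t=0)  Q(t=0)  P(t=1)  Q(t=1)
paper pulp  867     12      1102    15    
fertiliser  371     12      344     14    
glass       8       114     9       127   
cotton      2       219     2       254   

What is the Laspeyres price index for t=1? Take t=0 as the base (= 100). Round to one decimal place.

Laspeyres price index uses base-period quantities as weights.
ΣP(t=1)·Q(t=0) = 1102×12 + 344×12 + 9×114 + 2×219 = 13224 + 4128 + 1026 + 438 = 18816
ΣP(t=0)·Q(t=0) = 867×12 + 371×12 + 8×114 + 2×219 = 10404 + 4452 + 912 + 438 = 16206
Index = 18816 / 16206 × 100 = 116.1051

116.1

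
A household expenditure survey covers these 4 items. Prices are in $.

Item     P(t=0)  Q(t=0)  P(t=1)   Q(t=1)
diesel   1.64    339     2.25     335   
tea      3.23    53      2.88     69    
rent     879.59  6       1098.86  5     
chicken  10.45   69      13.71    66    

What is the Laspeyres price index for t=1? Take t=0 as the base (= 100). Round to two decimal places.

125.70

Laspeyres price index uses base-period quantities as weights.
ΣP(t=1)·Q(t=0) = 2.25×339 + 2.88×53 + 1098.86×6 + 13.71×69 = 762.75 + 152.64 + 6593.16 + 945.99 = 8454.54
ΣP(t=0)·Q(t=0) = 1.64×339 + 3.23×53 + 879.59×6 + 10.45×69 = 555.96 + 171.19 + 5277.54 + 721.05 = 6725.74
Index = 8454.54 / 6725.74 × 100 = 125.7042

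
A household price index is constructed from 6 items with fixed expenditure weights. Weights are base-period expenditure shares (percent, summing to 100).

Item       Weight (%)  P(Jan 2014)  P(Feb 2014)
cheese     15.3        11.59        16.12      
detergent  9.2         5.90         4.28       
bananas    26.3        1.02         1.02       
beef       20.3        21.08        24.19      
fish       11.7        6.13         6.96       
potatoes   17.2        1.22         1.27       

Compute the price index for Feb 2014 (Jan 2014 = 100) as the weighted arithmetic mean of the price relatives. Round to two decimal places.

108.74

cheese: 15.3 × (16.12/11.59) = 15.3 × 1.390854 = 21.2801
detergent: 9.2 × (4.28/5.90) = 9.2 × 0.725424 = 6.6739
bananas: 26.3 × (1.02/1.02) = 26.3 × 1.000000 = 26.3000
beef: 20.3 × (24.19/21.08) = 20.3 × 1.147533 = 23.2949
fish: 11.7 × (6.96/6.13) = 11.7 × 1.135400 = 13.2842
potatoes: 17.2 × (1.27/1.22) = 17.2 × 1.040984 = 17.9049
Index = Σ wᵢ·(p₁ᵢ/p₀ᵢ) = 21.2801 + 6.6739 + 26.3000 + 23.2949 + 13.2842 + 17.9049 = 108.7380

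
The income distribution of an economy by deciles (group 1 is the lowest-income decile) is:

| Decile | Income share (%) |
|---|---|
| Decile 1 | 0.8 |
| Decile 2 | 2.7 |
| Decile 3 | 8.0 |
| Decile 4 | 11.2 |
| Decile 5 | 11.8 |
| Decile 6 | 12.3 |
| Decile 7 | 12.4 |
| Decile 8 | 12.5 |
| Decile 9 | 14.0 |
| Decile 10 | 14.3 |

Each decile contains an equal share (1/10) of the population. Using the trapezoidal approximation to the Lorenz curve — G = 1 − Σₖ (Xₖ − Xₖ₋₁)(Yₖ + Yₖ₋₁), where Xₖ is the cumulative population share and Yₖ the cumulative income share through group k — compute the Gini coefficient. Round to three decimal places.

0.227

Cumulative income shares Yₖ: 0.0080, 0.0350, 0.1150, 0.2270, 0.3450, 0.4680, 0.5920, 0.7170, 0.8570, 1.0000
Σ (Xₖ−Xₖ₋₁)(Yₖ+Yₖ₋₁) = (1/10)(0.0080+0.0000) + (1/10)(0.0350+0.0080) + (1/10)(0.1150+0.0350) + (1/10)(0.2270+0.1150) + (1/10)(0.3450+0.2270) + (1/10)(0.4680+0.3450) + (1/10)(0.5920+0.4680) + (1/10)(0.7170+0.5920) + (1/10)(0.8570+0.7170) + (1/10)(1.0000+0.8570)
  = 0.0008 + 0.0043 + 0.0150 + 0.0342 + 0.0572 + 0.0813 + 0.1060 + 0.1309 + 0.1574 + 0.1857 = 0.7728
G = 1 − 0.7728 = 0.2272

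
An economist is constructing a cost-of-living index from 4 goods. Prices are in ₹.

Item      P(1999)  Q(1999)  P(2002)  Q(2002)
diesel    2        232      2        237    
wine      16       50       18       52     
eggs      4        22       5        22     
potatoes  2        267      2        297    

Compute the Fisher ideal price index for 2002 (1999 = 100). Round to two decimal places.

Laspeyres component (base-period weights):
ΣP(2002)Q(1999) = 2×232 + 18×50 + 5×22 + 2×267 = 464 + 900 + 110 + 534 = 2008
ΣP(1999)Q(1999) = 2×232 + 16×50 + 4×22 + 2×267 = 464 + 800 + 88 + 534 = 1886
L = 2008 / 1886 × 100 = 106.4687
Paasche component (current-period weights):
ΣP(2002)Q(2002) = 2×237 + 18×52 + 5×22 + 2×297 = 474 + 936 + 110 + 594 = 2114
ΣP(1999)Q(2002) = 2×237 + 16×52 + 4×22 + 2×297 = 474 + 832 + 88 + 594 = 1988
P = 2114 / 1988 × 100 = 106.3380
Fisher = √(L × P) = √(106.4687 × 106.3380) = 106.4034

106.40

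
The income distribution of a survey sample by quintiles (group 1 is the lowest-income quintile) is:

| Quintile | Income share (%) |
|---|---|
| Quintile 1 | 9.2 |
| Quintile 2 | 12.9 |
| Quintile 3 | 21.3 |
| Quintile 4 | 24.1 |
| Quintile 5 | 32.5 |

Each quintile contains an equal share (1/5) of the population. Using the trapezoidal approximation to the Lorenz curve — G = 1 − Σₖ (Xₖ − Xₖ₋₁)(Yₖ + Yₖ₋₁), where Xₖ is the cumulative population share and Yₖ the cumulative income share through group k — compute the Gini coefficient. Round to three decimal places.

Cumulative income shares Yₖ: 0.0920, 0.2210, 0.4340, 0.6750, 1.0000
Σ (Xₖ−Xₖ₋₁)(Yₖ+Yₖ₋₁) = (1/5)(0.0920+0.0000) + (1/5)(0.2210+0.0920) + (1/5)(0.4340+0.2210) + (1/5)(0.6750+0.4340) + (1/5)(1.0000+0.6750)
  = 0.0184 + 0.0626 + 0.1310 + 0.2218 + 0.3350 = 0.7688
G = 1 − 0.7688 = 0.2312

0.231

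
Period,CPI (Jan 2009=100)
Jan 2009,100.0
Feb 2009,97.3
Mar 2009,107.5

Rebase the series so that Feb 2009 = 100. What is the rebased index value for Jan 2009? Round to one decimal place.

102.8

Rebased(Jan 2009) = 100.0 / 97.3 × 100 = 102.7749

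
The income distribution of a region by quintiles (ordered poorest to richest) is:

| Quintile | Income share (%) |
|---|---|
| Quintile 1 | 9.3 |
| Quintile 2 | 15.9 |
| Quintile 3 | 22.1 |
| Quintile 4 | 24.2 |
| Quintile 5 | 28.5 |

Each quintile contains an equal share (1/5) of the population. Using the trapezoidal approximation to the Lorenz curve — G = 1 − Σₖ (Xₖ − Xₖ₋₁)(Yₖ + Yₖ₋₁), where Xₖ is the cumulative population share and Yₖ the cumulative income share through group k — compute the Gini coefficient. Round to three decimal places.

Cumulative income shares Yₖ: 0.0930, 0.2520, 0.4730, 0.7150, 1.0000
Σ (Xₖ−Xₖ₋₁)(Yₖ+Yₖ₋₁) = (1/5)(0.0930+0.0000) + (1/5)(0.2520+0.0930) + (1/5)(0.4730+0.2520) + (1/5)(0.7150+0.4730) + (1/5)(1.0000+0.7150)
  = 0.0186 + 0.0690 + 0.1450 + 0.2376 + 0.3430 = 0.8132
G = 1 − 0.8132 = 0.1868

0.187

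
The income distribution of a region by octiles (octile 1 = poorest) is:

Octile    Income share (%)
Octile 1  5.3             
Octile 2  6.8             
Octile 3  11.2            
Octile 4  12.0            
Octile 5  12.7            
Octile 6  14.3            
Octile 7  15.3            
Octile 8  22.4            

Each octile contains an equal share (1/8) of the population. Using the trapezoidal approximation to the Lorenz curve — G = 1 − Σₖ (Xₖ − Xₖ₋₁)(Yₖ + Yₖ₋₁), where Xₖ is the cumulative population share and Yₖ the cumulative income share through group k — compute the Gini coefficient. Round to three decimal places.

Cumulative income shares Yₖ: 0.0530, 0.1210, 0.2330, 0.3530, 0.4800, 0.6230, 0.7760, 1.0000
Σ (Xₖ−Xₖ₋₁)(Yₖ+Yₖ₋₁) = (1/8)(0.0530+0.0000) + (1/8)(0.1210+0.0530) + (1/8)(0.2330+0.1210) + (1/8)(0.3530+0.2330) + (1/8)(0.4800+0.3530) + (1/8)(0.6230+0.4800) + (1/8)(0.7760+0.6230) + (1/8)(1.0000+0.7760)
  = 0.0066 + 0.0217 + 0.0442 + 0.0732 + 0.1041 + 0.1379 + 0.1749 + 0.2220 = 0.7847
G = 1 − 0.7847 = 0.2153

0.215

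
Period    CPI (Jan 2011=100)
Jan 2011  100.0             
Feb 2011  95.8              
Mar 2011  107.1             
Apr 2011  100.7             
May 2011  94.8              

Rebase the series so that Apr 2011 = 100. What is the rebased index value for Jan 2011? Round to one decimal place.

99.3

Rebased(Jan 2011) = 100.0 / 100.7 × 100 = 99.3049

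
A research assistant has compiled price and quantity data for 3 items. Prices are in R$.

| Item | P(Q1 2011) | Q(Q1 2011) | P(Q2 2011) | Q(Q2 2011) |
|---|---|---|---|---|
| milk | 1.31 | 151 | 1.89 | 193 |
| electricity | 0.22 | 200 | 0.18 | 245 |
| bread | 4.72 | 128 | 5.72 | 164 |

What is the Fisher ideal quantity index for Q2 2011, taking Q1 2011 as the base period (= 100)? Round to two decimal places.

Laspeyres component (base-period weights):
ΣP(Q1 2011)Q(Q2 2011) = 1.31×193 + 0.22×245 + 4.72×164 = 252.83 + 53.9 + 774.08 = 1080.81
ΣP(Q1 2011)Q(Q1 2011) = 1.31×151 + 0.22×200 + 4.72×128 = 197.81 + 44 + 604.16 = 845.97
L = 1080.81 / 845.97 × 100 = 127.7598
Paasche component (current-period weights):
ΣP(Q2 2011)Q(Q2 2011) = 1.89×193 + 0.18×245 + 5.72×164 = 364.77 + 44.1 + 938.08 = 1346.95
ΣP(Q2 2011)Q(Q1 2011) = 1.89×151 + 0.18×200 + 5.72×128 = 285.39 + 36 + 732.16 = 1053.55
P = 1346.95 / 1053.55 × 100 = 127.8487
Fisher = √(L × P) = √(127.7598 × 127.8487) = 127.8043

127.80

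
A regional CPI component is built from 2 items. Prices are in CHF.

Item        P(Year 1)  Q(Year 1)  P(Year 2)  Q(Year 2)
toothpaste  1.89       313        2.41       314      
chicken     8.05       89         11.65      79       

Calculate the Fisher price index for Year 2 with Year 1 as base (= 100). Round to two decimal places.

136.68

Laspeyres component (base-period weights):
ΣP(Year 2)Q(Year 1) = 2.41×313 + 11.65×89 = 754.33 + 1036.85 = 1791.18
ΣP(Year 1)Q(Year 1) = 1.89×313 + 8.05×89 = 591.57 + 716.45 = 1308.02
L = 1791.18 / 1308.02 × 100 = 136.9383
Paasche component (current-period weights):
ΣP(Year 2)Q(Year 2) = 2.41×314 + 11.65×79 = 756.74 + 920.35 = 1677.09
ΣP(Year 1)Q(Year 2) = 1.89×314 + 8.05×79 = 593.46 + 635.95 = 1229.41
P = 1677.09 / 1229.41 × 100 = 136.4142
Fisher = √(L × P) = √(136.9383 × 136.4142) = 136.6760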